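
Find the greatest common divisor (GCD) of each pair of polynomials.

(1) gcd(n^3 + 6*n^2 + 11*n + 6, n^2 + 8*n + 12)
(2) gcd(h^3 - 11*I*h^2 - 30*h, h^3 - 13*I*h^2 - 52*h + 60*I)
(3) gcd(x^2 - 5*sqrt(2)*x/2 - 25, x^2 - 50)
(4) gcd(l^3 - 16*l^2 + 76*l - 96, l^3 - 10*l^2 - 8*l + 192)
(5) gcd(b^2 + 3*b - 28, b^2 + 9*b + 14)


(1) = gcd((n + 1)*(n + 2)*(n + 3), (n + 2)*(n + 6)) = n + 2
(2) = h^2 - 11*I*h - 30
(3) = gcd((x - 5*sqrt(2))*(x + 5*sqrt(2)/2), (x - 5*sqrt(2))*(x + 5*sqrt(2))) = x - 5*sqrt(2)
(4) = gcd((l - 8)*(l - 6)*(l - 2), (l - 8)*(l - 6)*(l + 4)) = l^2 - 14*l + 48
(5) = b + 7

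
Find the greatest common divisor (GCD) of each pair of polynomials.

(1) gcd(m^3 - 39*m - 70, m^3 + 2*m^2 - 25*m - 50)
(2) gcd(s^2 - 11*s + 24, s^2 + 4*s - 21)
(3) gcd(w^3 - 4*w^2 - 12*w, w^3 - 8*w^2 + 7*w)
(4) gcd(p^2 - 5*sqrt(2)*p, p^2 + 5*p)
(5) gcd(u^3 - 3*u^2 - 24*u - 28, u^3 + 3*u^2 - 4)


(1) = gcd((m - 7)*(m + 2)*(m + 5), (m - 5)*(m + 2)*(m + 5)) = m^2 + 7*m + 10
(2) = gcd((s - 8)*(s - 3), (s - 3)*(s + 7)) = s - 3
(3) = gcd(w*(w - 6)*(w + 2), w*(w - 7)*(w - 1)) = w
(4) = p
(5) = gcd((u - 7)*(u + 2)^2, (u - 1)*(u + 2)^2) = u^2 + 4*u + 4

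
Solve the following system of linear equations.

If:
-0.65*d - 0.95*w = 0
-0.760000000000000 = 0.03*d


Then:
d = -25.33
w = 17.33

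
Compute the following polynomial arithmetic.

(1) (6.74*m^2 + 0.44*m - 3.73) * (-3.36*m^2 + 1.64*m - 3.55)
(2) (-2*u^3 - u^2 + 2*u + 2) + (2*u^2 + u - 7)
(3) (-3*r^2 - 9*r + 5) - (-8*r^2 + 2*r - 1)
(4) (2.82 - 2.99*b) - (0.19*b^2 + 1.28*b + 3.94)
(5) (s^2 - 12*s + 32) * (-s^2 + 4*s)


(1) = -22.6464*m^4 + 9.5752*m^3 - 10.6726*m^2 - 7.6792*m + 13.2415
(2) = -2*u^3 + u^2 + 3*u - 5
(3) = 5*r^2 - 11*r + 6
(4) = -0.19*b^2 - 4.27*b - 1.12
(5) = -s^4 + 16*s^3 - 80*s^2 + 128*s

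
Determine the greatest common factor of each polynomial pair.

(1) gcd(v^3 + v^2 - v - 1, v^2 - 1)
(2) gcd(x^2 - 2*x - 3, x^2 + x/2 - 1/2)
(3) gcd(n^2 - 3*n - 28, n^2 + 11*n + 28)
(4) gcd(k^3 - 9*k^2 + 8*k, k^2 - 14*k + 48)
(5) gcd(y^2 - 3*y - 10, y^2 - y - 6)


(1) = v^2 - 1
(2) = gcd((x - 3)*(x + 1), (x - 1/2)*(x + 1)) = x + 1
(3) = gcd((n - 7)*(n + 4), (n + 4)*(n + 7)) = n + 4
(4) = k - 8
(5) = gcd((y - 5)*(y + 2), (y - 3)*(y + 2)) = y + 2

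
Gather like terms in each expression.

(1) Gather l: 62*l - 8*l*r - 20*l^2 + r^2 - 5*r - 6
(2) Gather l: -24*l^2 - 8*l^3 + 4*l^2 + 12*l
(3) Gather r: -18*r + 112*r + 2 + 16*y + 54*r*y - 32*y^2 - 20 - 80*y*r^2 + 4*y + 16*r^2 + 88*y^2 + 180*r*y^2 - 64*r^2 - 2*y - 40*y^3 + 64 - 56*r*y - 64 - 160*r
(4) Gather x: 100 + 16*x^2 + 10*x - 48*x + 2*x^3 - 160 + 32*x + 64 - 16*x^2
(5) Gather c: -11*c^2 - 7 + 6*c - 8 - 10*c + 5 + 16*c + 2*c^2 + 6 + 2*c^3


(1) = -20*l^2 + l*(62 - 8*r) + r^2 - 5*r - 6
(2) = -8*l^3 - 20*l^2 + 12*l
(3) = r^2*(-80*y - 48) + r*(180*y^2 - 2*y - 66) - 40*y^3 + 56*y^2 + 18*y - 18
(4) = 2*x^3 - 6*x + 4
(5) = 2*c^3 - 9*c^2 + 12*c - 4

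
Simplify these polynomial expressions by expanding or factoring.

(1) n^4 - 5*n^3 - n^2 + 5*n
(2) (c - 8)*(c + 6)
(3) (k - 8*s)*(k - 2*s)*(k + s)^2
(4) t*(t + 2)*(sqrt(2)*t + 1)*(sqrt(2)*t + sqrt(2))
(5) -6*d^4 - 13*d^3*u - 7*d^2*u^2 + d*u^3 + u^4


(1) = n*(n - 5)*(n - 1)*(n + 1)
(2) = c^2 - 2*c - 48
(3) = k^4 - 8*k^3*s - 3*k^2*s^2 + 22*k*s^3 + 16*s^4
(4) = 2*t^4 + sqrt(2)*t^3 + 6*t^3 + 4*t^2 + 3*sqrt(2)*t^2 + 2*sqrt(2)*t
(5) = (-3*d + u)*(d + u)^2*(2*d + u)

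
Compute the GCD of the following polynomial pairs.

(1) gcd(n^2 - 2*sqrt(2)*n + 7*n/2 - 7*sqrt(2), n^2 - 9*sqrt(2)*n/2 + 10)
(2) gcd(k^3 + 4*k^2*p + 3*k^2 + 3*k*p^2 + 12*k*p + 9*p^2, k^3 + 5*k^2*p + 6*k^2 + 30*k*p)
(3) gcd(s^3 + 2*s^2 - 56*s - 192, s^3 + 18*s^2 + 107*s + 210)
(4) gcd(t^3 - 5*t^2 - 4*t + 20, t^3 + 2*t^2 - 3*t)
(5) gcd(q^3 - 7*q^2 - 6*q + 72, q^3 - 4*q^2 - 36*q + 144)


(1) = gcd((n + 7/2)*(n - 2*sqrt(2)), (n - 5*sqrt(2)/2)*(n - 2*sqrt(2))) = n - 2*sqrt(2)
(2) = 1
(3) = gcd((s - 8)*(s + 4)*(s + 6), (s + 5)*(s + 6)*(s + 7)) = s + 6
(4) = 1
(5) = q^2 - 10*q + 24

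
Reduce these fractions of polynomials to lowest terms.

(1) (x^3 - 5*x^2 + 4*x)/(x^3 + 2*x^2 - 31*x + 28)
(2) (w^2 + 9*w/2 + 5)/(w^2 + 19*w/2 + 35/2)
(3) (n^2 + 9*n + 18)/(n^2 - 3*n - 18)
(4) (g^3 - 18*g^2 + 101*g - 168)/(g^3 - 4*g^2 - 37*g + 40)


(1) = x/(x + 7)
(2) = (w + 2)/(w + 7)
(3) = (n + 6)/(n - 6)
(4) = (g^2 - 10*g + 21)/(g^2 + 4*g - 5)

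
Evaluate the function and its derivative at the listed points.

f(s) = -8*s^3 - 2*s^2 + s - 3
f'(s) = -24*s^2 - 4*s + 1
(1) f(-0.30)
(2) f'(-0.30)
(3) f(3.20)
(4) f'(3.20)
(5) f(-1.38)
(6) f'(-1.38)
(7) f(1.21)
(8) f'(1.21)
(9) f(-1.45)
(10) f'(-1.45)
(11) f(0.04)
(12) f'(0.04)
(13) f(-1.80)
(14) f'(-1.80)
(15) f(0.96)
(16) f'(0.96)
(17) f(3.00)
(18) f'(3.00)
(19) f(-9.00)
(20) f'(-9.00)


(1) = -3.26
(2) = 0.04
(3) = -282.42
(4) = -257.56
(5) = 12.84
(6) = -39.19
(7) = -18.89
(8) = -38.98
(9) = 15.73
(10) = -43.66
(11) = -2.96
(12) = 0.80
(13) = 35.38
(14) = -69.56
(15) = -10.96
(16) = -24.96
(17) = -234.00
(18) = -227.00
(19) = 5658.00
(20) = -1907.00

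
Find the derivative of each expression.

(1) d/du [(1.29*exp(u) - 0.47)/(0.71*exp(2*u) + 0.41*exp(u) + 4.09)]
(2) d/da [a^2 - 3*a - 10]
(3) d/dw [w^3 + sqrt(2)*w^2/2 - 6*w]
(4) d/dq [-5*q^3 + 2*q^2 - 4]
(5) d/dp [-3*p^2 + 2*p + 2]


(1) = (-0.9159*exp(2*u) + 0.6674*exp(u) + 5.4688)*exp(u)/(0.5041*exp(4*u) + 0.5822*exp(3*u) + 5.9759*exp(2*u) + 3.3538*exp(u) + 16.7281)
(2) = 2*a - 3
(3) = 3*w^2 + sqrt(2)*w - 6
(4) = q*(4 - 15*q)
(5) = 2 - 6*p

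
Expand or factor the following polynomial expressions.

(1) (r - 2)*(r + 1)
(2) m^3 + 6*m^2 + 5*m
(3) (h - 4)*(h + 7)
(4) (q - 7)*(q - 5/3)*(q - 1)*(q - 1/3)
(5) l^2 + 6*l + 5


(1) = r^2 - r - 2
(2) = m*(m + 1)*(m + 5)
(3) = h^2 + 3*h - 28
(4) = q^4 - 10*q^3 + 212*q^2/9 - 166*q/9 + 35/9
(5) = (l + 1)*(l + 5)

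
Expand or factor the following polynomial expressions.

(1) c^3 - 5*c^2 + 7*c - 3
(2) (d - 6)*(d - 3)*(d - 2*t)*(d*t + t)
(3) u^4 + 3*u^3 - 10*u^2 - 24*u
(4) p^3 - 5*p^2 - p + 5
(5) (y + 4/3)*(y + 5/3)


(1) = (c - 3)*(c - 1)^2
(2) = d^4*t - 2*d^3*t^2 - 8*d^3*t + 16*d^2*t^2 + 9*d^2*t - 18*d*t^2 + 18*d*t - 36*t^2
(3) = u*(u - 3)*(u + 2)*(u + 4)
(4) = (p - 5)*(p - 1)*(p + 1)
(5) = y^2 + 3*y + 20/9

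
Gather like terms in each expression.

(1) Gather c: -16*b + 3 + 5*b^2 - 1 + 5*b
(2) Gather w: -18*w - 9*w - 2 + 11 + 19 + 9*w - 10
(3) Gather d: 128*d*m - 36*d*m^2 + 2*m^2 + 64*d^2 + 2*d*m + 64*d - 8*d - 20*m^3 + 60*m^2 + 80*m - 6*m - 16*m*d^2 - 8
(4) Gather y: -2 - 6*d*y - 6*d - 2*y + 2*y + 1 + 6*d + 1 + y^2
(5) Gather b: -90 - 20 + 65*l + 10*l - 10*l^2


(1) = 5*b^2 - 11*b + 2
(2) = 18 - 18*w
(3) = d^2*(64 - 16*m) + d*(-36*m^2 + 130*m + 56) - 20*m^3 + 62*m^2 + 74*m - 8
(4) = -6*d*y + y^2
(5) = -10*l^2 + 75*l - 110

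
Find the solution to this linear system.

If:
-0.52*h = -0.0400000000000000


Then:
h = 0.08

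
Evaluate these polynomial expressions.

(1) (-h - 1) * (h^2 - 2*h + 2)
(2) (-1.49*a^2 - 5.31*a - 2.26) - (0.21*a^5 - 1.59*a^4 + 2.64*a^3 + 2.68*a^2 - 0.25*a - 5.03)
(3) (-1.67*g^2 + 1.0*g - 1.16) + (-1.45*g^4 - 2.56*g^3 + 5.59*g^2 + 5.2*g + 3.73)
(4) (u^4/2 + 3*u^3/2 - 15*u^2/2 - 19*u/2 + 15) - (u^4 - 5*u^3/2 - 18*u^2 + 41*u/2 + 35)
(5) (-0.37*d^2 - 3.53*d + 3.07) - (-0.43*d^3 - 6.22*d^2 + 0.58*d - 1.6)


(1) = -h^3 + h^2 - 2
(2) = -0.21*a^5 + 1.59*a^4 - 2.64*a^3 - 4.17*a^2 - 5.06*a + 2.77
(3) = -1.45*g^4 - 2.56*g^3 + 3.92*g^2 + 6.2*g + 2.57
(4) = -u^4/2 + 4*u^3 + 21*u^2/2 - 30*u - 20
(5) = 0.43*d^3 + 5.85*d^2 - 4.11*d + 4.67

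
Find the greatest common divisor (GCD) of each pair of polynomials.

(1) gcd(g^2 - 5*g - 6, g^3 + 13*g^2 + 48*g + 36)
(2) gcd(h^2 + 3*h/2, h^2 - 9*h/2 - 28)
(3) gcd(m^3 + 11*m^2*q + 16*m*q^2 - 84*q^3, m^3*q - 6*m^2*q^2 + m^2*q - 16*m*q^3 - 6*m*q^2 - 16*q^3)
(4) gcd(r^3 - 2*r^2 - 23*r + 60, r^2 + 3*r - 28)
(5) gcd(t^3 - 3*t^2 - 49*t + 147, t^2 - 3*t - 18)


(1) = g + 1
(2) = gcd(h*(h + 3/2), (h - 8)*(h + 7/2)) = 1
(3) = gcd((m - 2*q)*(m + 6*q)*(m + 7*q), (m - 8*q)*(m + 2*q)*(m*q + q)) = 1
(4) = gcd((r - 4)*(r - 3)*(r + 5), (r - 4)*(r + 7)) = r - 4
(5) = 1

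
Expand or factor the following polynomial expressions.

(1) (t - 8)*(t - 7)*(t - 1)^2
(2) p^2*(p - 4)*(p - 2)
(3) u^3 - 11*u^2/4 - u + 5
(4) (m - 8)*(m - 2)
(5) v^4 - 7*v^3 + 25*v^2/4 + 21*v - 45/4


(1) = t^4 - 17*t^3 + 87*t^2 - 127*t + 56
(2) = p^4 - 6*p^3 + 8*p^2
(3) = (u - 2)^2*(u + 5/4)
(4) = m^2 - 10*m + 16
(5) = (v - 5)*(v - 3)*(v - 1/2)*(v + 3/2)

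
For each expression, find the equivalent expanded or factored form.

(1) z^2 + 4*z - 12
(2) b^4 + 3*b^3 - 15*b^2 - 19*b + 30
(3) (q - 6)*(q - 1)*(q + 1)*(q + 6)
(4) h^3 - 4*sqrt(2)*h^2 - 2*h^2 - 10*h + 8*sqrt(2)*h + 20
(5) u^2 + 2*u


(1) = (z - 2)*(z + 6)
(2) = (b - 3)*(b - 1)*(b + 2)*(b + 5)
(3) = q^4 - 37*q^2 + 36
(4) = (h - 2)*(h - 5*sqrt(2))*(h + sqrt(2))
(5) = u*(u + 2)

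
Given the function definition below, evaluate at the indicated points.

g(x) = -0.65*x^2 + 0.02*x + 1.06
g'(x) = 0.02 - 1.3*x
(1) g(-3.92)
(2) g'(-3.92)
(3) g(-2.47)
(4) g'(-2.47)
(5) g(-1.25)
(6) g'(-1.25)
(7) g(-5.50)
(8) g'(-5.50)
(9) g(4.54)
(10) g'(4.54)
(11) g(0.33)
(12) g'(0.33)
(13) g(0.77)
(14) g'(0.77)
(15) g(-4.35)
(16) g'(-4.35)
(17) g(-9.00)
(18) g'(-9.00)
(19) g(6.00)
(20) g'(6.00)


(1) = -9.01
(2) = 5.12
(3) = -2.95
(4) = 3.23
(5) = 0.02
(6) = 1.65
(7) = -18.71
(8) = 7.17
(9) = -12.25
(10) = -5.88
(11) = 1.00
(12) = -0.41
(13) = 0.69
(14) = -0.98
(15) = -11.33
(16) = 5.67
(17) = -51.77
(18) = 11.72
(19) = -22.22
(20) = -7.78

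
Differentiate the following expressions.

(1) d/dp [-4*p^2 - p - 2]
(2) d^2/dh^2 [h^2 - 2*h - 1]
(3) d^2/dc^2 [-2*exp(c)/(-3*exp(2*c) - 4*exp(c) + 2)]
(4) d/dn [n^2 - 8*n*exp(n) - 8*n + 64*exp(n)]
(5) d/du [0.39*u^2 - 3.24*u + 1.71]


(1) = -8*p - 1
(2) = 2
(3) = (18*exp(4*c) - 24*exp(3*c) + 72*exp(2*c) + 16*exp(c) + 8)*exp(c)/(27*exp(6*c) + 108*exp(5*c) + 90*exp(4*c) - 80*exp(3*c) - 60*exp(2*c) + 48*exp(c) - 8)
(4) = -8*n*exp(n) + 2*n + 56*exp(n) - 8
(5) = 0.78*u - 3.24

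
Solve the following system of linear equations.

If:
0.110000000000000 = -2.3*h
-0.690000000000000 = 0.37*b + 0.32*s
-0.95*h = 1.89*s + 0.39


Then:
b = -1.71
h = -0.05
s = -0.18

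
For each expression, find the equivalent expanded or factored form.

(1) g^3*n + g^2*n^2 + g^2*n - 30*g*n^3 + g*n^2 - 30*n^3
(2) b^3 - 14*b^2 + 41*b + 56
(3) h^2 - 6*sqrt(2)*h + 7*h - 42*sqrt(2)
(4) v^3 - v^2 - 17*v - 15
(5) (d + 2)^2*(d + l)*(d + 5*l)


(1) = (g - 5*n)*(g + 6*n)*(g*n + n)
(2) = (b - 8)*(b - 7)*(b + 1)
(3) = (h + 7)*(h - 6*sqrt(2))
(4) = (v - 5)*(v + 1)*(v + 3)
(5) = d^4 + 6*d^3*l + 4*d^3 + 5*d^2*l^2 + 24*d^2*l + 4*d^2 + 20*d*l^2 + 24*d*l + 20*l^2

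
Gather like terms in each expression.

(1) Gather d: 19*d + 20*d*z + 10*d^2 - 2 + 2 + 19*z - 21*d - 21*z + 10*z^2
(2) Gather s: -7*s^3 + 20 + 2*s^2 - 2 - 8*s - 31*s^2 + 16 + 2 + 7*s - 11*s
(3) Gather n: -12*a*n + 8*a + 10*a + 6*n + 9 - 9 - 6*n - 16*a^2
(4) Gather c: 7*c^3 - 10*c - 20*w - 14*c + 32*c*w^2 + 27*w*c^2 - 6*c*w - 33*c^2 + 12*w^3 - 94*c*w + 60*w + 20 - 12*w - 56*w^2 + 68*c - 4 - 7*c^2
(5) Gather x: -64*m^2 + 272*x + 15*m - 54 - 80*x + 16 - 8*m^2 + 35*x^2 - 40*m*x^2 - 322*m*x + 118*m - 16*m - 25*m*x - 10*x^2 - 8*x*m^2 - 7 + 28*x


(1) = 10*d^2 + d*(20*z - 2) + 10*z^2 - 2*z
(2) = -7*s^3 - 29*s^2 - 12*s + 36
(3) = -16*a^2 - 12*a*n + 18*a
(4) = 7*c^3 + c^2*(27*w - 40) + c*(32*w^2 - 100*w + 44) + 12*w^3 - 56*w^2 + 28*w + 16
(5) = -72*m^2 + 117*m + x^2*(25 - 40*m) + x*(-8*m^2 - 347*m + 220) - 45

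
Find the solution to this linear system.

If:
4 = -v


Then:
v = -4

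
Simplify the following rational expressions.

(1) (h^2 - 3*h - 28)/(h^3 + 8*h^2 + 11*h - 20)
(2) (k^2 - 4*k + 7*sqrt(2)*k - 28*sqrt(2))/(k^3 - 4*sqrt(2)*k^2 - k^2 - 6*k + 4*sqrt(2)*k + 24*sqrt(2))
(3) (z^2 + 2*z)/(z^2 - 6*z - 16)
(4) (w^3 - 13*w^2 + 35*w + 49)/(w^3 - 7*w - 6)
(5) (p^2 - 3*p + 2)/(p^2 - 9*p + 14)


(1) = (h - 7)/(h^2 + 4*h - 5)
(2) = (k^2 + k*(-4 + 7*sqrt(2)) - 28*sqrt(2))/(k^3 + k^2*(-4*sqrt(2) - 1) + k*(-6 + 4*sqrt(2)) + 24*sqrt(2))
(3) = z/(z - 8)
(4) = (w^2 - 14*w + 49)/(w^2 - w - 6)
(5) = (p - 1)/(p - 7)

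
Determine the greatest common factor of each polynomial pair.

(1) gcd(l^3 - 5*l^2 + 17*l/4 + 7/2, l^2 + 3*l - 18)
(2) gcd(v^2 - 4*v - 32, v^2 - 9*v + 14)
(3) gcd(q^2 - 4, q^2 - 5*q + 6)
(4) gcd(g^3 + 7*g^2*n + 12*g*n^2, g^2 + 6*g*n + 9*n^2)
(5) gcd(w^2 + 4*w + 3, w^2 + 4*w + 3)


(1) = 1
(2) = gcd((v - 8)*(v + 4), (v - 7)*(v - 2)) = 1
(3) = q - 2
(4) = gcd(g*(g + 3*n)*(g + 4*n), (g + 3*n)^2) = g + 3*n
(5) = gcd((w + 1)*(w + 3), (w + 1)*(w + 3)) = w^2 + 4*w + 3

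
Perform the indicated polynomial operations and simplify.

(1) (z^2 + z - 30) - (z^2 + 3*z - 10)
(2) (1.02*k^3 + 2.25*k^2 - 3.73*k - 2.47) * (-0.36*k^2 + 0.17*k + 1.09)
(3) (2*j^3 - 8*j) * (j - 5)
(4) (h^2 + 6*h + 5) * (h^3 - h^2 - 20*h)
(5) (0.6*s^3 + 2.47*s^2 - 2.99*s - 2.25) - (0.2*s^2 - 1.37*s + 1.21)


(1) = -2*z - 20
(2) = -0.3672*k^5 - 0.6366*k^4 + 2.8371*k^3 + 2.7076*k^2 - 4.4856*k - 2.6923
(3) = 2*j^4 - 10*j^3 - 8*j^2 + 40*j
(4) = h^5 + 5*h^4 - 21*h^3 - 125*h^2 - 100*h
(5) = 0.6*s^3 + 2.27*s^2 - 1.62*s - 3.46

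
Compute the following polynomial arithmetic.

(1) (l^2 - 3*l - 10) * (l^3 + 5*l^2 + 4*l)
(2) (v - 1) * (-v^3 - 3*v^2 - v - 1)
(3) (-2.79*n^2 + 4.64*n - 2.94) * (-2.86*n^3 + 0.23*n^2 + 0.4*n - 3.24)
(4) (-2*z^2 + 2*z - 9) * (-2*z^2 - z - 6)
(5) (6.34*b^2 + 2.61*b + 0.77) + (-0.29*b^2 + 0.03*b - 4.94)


(1) = l^5 + 2*l^4 - 21*l^3 - 62*l^2 - 40*l
(2) = -v^4 - 2*v^3 + 2*v^2 + 1
(3) = 7.9794*n^5 - 13.9121*n^4 + 8.3596*n^3 + 10.2194*n^2 - 16.2096*n + 9.5256
(4) = 4*z^4 - 2*z^3 + 28*z^2 - 3*z + 54
(5) = 6.05*b^2 + 2.64*b - 4.17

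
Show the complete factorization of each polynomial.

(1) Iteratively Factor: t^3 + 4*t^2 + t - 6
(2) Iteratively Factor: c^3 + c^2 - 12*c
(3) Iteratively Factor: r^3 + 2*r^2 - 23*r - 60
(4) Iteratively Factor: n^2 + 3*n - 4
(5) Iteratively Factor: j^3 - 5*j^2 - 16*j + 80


(1) = (t + 3)*(t^2 + t - 2) = (t - 1)*(t + 3)*(t + 2)
(2) = (c + 4)*(c^2 - 3*c) = (c - 3)*(c + 4)*(c)
(3) = (r - 5)*(r^2 + 7*r + 12) = (r - 5)*(r + 3)*(r + 4)
(4) = (n + 4)*(n - 1)
(5) = (j + 4)*(j^2 - 9*j + 20) = (j - 5)*(j + 4)*(j - 4)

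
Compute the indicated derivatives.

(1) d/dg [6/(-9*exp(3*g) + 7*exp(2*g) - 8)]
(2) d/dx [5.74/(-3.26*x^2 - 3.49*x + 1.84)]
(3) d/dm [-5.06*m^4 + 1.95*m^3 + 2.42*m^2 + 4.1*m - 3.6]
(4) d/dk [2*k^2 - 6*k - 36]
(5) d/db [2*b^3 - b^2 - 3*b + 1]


(1) = (162*exp(g) - 84)*exp(2*g)/(9*exp(3*g) - 7*exp(2*g) + 8)^2
(2) = (37.4248*x + 20.0326)/(3.26*x^2 + 3.49*x - 1.84)^2
(3) = -20.24*m^3 + 5.85*m^2 + 4.84*m + 4.1
(4) = 4*k - 6
(5) = 6*b^2 - 2*b - 3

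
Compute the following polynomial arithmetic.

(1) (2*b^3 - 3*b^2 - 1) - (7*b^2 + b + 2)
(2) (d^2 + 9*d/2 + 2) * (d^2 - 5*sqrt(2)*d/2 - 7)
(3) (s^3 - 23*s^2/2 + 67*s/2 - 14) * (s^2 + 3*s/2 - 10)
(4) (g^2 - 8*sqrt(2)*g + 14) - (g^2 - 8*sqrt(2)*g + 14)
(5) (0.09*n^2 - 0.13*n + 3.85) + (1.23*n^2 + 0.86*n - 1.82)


(1) = 2*b^3 - 10*b^2 - b - 3
(2) = d^4 - 5*sqrt(2)*d^3/2 + 9*d^3/2 - 45*sqrt(2)*d^2/4 - 5*d^2 - 63*d/2 - 5*sqrt(2)*d - 14
(3) = s^5 - 10*s^4 + 25*s^3/4 + 605*s^2/4 - 356*s + 140
(4) = 0
(5) = 1.32*n^2 + 0.73*n + 2.03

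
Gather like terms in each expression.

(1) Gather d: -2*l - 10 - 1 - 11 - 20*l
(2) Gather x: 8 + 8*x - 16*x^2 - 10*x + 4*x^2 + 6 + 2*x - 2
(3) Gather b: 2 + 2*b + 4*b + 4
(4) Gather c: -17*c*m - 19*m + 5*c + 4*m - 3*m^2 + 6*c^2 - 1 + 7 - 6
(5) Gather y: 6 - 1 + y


(1) = -22*l - 22
(2) = 12 - 12*x^2
(3) = 6*b + 6
(4) = 6*c^2 + c*(5 - 17*m) - 3*m^2 - 15*m
(5) = y + 5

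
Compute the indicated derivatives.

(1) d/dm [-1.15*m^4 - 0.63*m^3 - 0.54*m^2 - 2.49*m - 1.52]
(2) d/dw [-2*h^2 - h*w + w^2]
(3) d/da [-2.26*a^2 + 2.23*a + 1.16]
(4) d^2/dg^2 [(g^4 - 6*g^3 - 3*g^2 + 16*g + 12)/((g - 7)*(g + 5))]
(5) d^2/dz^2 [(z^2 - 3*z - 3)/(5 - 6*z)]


(1) = -4.6*m^3 - 1.89*m^2 - 1.08*m - 2.49
(2) = -h + 2*w
(3) = 2.23 - 4.52*a
(4) = 2*(g^6 - 6*g^5 - 93*g^4 + 336*g^3 + 5811*g^2 - 20442*g - 4327)/(g^6 - 6*g^5 - 93*g^4 + 412*g^3 + 3255*g^2 - 7350*g - 42875)
(5) = 346/(216*z^3 - 540*z^2 + 450*z - 125)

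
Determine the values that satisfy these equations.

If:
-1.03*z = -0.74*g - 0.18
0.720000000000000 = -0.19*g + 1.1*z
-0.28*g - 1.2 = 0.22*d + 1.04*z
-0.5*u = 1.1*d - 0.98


Then:
d = -10.39
g = 0.88
u = 24.81
z = 0.81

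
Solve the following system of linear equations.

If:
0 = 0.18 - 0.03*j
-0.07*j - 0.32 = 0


Then:
No Solution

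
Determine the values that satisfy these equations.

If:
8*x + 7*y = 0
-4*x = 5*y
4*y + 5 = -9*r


Then:
r = -5/9
x = 0
y = 0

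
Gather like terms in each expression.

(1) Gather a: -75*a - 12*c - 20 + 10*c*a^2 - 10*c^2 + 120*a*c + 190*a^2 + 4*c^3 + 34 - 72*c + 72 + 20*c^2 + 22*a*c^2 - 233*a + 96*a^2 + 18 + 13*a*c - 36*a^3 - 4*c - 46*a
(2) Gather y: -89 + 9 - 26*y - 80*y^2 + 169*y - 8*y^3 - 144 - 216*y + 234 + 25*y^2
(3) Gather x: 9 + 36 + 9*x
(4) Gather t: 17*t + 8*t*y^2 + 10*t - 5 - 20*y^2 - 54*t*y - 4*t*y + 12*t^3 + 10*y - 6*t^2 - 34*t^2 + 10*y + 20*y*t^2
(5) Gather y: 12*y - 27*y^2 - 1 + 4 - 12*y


(1) = -36*a^3 + a^2*(10*c + 286) + a*(22*c^2 + 133*c - 354) + 4*c^3 + 10*c^2 - 88*c + 104
(2) = -8*y^3 - 55*y^2 - 73*y + 10
(3) = 9*x + 45
(4) = 12*t^3 + t^2*(20*y - 40) + t*(8*y^2 - 58*y + 27) - 20*y^2 + 20*y - 5
(5) = 3 - 27*y^2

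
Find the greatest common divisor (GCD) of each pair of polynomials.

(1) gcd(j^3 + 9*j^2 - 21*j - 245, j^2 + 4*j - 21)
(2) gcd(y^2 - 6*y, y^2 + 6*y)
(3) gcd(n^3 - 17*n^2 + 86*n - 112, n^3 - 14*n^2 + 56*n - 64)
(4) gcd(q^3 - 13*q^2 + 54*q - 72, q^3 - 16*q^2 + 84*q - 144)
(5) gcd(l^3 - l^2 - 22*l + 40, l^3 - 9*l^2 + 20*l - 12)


(1) = j + 7
(2) = y
(3) = gcd((n - 8)*(n - 7)*(n - 2), (n - 8)*(n - 4)*(n - 2)) = n^2 - 10*n + 16
(4) = q^2 - 10*q + 24
(5) = l - 2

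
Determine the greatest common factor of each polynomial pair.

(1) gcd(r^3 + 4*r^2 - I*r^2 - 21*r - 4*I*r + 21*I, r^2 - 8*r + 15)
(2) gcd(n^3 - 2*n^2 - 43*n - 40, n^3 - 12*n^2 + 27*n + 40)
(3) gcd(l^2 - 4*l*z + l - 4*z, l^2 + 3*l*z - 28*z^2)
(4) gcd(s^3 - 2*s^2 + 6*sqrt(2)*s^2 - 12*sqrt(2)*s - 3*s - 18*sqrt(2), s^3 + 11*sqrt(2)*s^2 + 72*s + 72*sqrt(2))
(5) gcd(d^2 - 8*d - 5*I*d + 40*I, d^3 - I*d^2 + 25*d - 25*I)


(1) = gcd((r - 3)*(r + 7)*(r - I), (r - 5)*(r - 3)) = r - 3
(2) = n^2 - 7*n - 8
(3) = gcd((l + 1)*(l - 4*z), (l - 4*z)*(l + 7*z)) = -l + 4*z
(4) = s + 6*sqrt(2)
(5) = gcd((d - 8)*(d - 5*I), (d - 5*I)*(d - I)*(d + 5*I)) = d - 5*I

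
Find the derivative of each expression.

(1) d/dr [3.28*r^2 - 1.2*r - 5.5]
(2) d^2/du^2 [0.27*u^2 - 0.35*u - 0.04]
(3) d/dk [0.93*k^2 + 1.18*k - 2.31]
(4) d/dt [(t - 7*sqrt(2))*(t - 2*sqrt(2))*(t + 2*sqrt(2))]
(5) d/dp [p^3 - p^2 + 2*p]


(1) = 6.56*r - 1.2
(2) = 0.540000000000000
(3) = 1.86*k + 1.18
(4) = 3*t^2 - 14*sqrt(2)*t - 8
(5) = 3*p^2 - 2*p + 2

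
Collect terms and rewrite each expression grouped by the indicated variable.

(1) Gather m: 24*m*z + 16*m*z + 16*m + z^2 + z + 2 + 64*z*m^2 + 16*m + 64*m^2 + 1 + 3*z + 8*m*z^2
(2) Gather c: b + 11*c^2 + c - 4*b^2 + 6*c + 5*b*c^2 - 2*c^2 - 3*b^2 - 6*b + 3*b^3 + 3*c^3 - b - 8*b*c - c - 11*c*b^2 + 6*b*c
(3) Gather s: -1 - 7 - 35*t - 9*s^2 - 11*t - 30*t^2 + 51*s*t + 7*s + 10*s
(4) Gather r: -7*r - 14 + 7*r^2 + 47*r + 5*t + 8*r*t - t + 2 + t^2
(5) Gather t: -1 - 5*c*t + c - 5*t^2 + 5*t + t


(1) = m^2*(64*z + 64) + m*(8*z^2 + 40*z + 32) + z^2 + 4*z + 3
(2) = 3*b^3 - 7*b^2 - 6*b + 3*c^3 + c^2*(5*b + 9) + c*(-11*b^2 - 2*b + 6)
(3) = -9*s^2 + s*(51*t + 17) - 30*t^2 - 46*t - 8
(4) = 7*r^2 + r*(8*t + 40) + t^2 + 4*t - 12
(5) = c - 5*t^2 + t*(6 - 5*c) - 1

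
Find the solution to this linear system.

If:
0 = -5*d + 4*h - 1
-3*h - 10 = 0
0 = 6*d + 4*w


Then:
d = -43/15
h = -10/3
w = 43/10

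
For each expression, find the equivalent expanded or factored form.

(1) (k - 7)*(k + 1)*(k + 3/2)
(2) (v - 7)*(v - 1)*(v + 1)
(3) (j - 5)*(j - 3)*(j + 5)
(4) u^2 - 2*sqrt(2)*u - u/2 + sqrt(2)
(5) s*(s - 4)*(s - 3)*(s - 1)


(1) = k^3 - 9*k^2/2 - 16*k - 21/2
(2) = v^3 - 7*v^2 - v + 7
(3) = j^3 - 3*j^2 - 25*j + 75
(4) = (u - 1/2)*(u - 2*sqrt(2))
(5) = s^4 - 8*s^3 + 19*s^2 - 12*s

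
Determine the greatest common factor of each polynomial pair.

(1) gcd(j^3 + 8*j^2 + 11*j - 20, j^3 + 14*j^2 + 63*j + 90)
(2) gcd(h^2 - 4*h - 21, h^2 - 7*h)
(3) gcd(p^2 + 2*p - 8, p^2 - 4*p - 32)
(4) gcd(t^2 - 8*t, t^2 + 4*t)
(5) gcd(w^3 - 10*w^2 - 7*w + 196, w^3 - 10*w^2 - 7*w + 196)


(1) = j + 5
(2) = gcd((h - 7)*(h + 3), h*(h - 7)) = h - 7
(3) = p + 4
(4) = gcd(t*(t - 8), t*(t + 4)) = t
(5) = gcd((w - 7)^2*(w + 4), (w - 7)^2*(w + 4)) = w^3 - 10*w^2 - 7*w + 196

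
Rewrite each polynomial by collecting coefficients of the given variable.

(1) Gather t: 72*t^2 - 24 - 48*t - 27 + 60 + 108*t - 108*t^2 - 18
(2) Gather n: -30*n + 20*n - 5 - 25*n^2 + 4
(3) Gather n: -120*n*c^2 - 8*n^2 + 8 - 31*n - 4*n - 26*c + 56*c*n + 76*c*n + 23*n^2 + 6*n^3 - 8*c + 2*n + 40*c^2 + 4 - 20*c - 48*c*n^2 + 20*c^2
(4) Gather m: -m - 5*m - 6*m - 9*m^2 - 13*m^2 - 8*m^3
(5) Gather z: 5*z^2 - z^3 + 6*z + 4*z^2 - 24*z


(1) = -36*t^2 + 60*t - 9
(2) = -25*n^2 - 10*n - 1
(3) = 60*c^2 - 54*c + 6*n^3 + n^2*(15 - 48*c) + n*(-120*c^2 + 132*c - 33) + 12
(4) = -8*m^3 - 22*m^2 - 12*m
(5) = -z^3 + 9*z^2 - 18*z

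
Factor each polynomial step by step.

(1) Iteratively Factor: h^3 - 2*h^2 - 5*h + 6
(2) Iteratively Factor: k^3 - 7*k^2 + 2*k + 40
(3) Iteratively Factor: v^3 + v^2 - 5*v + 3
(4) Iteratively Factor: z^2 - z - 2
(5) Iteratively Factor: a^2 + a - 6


(1) = (h + 2)*(h^2 - 4*h + 3) = (h - 3)*(h + 2)*(h - 1)
(2) = (k - 4)*(k^2 - 3*k - 10) = (k - 4)*(k + 2)*(k - 5)
(3) = (v - 1)*(v^2 + 2*v - 3) = (v - 1)^2*(v + 3)
(4) = (z - 2)*(z + 1)
(5) = (a - 2)*(a + 3)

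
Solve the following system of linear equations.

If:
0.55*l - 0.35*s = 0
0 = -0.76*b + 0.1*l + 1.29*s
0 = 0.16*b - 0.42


Then:
b = 2.62
l = 0.94
s = 1.47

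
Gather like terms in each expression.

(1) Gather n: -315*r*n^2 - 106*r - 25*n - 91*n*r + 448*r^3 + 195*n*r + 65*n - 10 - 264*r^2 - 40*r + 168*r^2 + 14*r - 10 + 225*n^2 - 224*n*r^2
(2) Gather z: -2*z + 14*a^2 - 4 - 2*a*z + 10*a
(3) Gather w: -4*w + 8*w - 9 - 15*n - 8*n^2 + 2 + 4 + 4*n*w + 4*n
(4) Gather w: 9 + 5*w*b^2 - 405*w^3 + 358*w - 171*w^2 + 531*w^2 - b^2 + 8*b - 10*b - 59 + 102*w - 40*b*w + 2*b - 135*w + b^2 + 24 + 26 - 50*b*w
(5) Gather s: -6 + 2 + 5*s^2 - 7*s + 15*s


(1) = n^2*(225 - 315*r) + n*(-224*r^2 + 104*r + 40) + 448*r^3 - 96*r^2 - 132*r - 20
(2) = 14*a^2 + 10*a + z*(-2*a - 2) - 4
(3) = -8*n^2 - 11*n + w*(4*n + 4) - 3
(4) = -405*w^3 + 360*w^2 + w*(5*b^2 - 90*b + 325)
(5) = 5*s^2 + 8*s - 4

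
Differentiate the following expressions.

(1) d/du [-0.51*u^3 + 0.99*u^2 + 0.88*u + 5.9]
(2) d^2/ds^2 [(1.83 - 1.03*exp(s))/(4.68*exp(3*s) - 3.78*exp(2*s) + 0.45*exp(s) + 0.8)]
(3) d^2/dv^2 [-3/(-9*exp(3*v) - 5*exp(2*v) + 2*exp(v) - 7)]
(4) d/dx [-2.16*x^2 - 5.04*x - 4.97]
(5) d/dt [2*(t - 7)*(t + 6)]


(1) = -1.53*u^2 + 1.98*u + 0.88
(2) = (-90.237888*exp(6*s) + 415.395864*exp(5*s) - 362.148084*exp(4*s) + 160.679178*exp(3*s) - 89.69049*exp(2*s) + 22.877055*exp(s) - 1.318)*exp(s)/(102.503232*exp(9*s) - 248.373216*exp(8*s) + 230.177376*exp(7*s) - 49.208472*exp(6*s) - 62.78148*exp(5*s) + 42.10461*exp(4*s) + 0.911925*exp(3*s) - 6.7716*exp(2*s) + 0.864*exp(s) + 0.512)
(3) = 3*((-81*exp(2*v) - 20*exp(v) + 2)*(9*exp(3*v) + 5*exp(2*v) - 2*exp(v) + 7) + 2*(27*exp(2*v) + 10*exp(v) - 2)^2*exp(v))*exp(v)/(9*exp(3*v) + 5*exp(2*v) - 2*exp(v) + 7)^3
(4) = -4.32*x - 5.04
(5) = 4*t - 2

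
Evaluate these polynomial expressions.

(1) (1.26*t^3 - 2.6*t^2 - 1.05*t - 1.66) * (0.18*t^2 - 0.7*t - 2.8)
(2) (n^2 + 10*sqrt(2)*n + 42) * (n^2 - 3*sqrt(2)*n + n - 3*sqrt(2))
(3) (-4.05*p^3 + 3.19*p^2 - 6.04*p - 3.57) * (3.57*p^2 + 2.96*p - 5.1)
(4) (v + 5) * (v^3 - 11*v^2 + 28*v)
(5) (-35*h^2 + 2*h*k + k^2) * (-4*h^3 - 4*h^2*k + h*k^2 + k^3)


(1) = 0.2268*t^5 - 1.35*t^4 - 1.897*t^3 + 7.7162*t^2 + 4.102*t + 4.648
(2) = n^4 + n^3 + 7*sqrt(2)*n^3 - 18*n^2 + 7*sqrt(2)*n^2 - 126*sqrt(2)*n - 18*n - 126*sqrt(2)
(3) = -14.4585*p^5 - 0.5997*p^4 + 8.5346*p^3 - 46.8923*p^2 + 20.2368*p + 18.207
(4) = v^4 - 6*v^3 - 27*v^2 + 140*v
(5) = 140*h^5 + 132*h^4*k - 47*h^3*k^2 - 37*h^2*k^3 + 3*h*k^4 + k^5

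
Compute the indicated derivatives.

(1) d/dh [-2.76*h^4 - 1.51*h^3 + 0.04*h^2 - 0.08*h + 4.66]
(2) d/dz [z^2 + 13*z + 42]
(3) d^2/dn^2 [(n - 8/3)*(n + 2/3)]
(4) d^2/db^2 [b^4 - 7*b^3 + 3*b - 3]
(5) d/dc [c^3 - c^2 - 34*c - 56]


(1) = -11.04*h^3 - 4.53*h^2 + 0.08*h - 0.08
(2) = 2*z + 13
(3) = 2
(4) = 6*b*(2*b - 7)
(5) = 3*c^2 - 2*c - 34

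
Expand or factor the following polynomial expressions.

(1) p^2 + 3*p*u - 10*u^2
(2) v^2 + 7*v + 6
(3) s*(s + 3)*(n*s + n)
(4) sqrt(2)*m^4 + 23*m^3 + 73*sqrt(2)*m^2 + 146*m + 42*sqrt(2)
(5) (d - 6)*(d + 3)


(1) = (p - 2*u)*(p + 5*u)
(2) = (v + 1)*(v + 6)
(3) = n*s^3 + 4*n*s^2 + 3*n*s
(4) = (m + sqrt(2))*(m + 3*sqrt(2))*(m + 7*sqrt(2))*(sqrt(2)*m + 1)
(5) = d^2 - 3*d - 18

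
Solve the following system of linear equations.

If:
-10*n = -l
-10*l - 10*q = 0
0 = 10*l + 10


Then:
l = -1
n = -1/10
q = 1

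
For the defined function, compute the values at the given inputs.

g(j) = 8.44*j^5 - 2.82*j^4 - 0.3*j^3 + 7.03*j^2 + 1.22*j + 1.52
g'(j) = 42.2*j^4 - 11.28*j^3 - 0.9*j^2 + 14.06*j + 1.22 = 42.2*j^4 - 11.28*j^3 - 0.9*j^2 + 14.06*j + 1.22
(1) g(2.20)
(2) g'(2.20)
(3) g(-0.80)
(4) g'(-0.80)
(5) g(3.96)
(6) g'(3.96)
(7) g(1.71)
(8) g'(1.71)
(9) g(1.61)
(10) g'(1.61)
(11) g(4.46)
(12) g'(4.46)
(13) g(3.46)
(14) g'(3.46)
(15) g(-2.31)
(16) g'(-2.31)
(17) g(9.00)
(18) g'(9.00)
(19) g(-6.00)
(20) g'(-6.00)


(1) = 403.94
(2) = 896.25
(3) = 1.28
(4) = 12.46
(5) = 7623.48
(6) = 9719.82
(7) = 121.95
(8) = 327.05
(9) = 92.81
(10) = 257.99
(11) = 13898.56
(12) = 15742.82
(13) = 3858.58
(14) = 5619.93
(15) = -595.52
(16) = 1304.58
(17) = 480234.77
(18) = 268705.94
(19) = -68972.08
(20) = 57012.14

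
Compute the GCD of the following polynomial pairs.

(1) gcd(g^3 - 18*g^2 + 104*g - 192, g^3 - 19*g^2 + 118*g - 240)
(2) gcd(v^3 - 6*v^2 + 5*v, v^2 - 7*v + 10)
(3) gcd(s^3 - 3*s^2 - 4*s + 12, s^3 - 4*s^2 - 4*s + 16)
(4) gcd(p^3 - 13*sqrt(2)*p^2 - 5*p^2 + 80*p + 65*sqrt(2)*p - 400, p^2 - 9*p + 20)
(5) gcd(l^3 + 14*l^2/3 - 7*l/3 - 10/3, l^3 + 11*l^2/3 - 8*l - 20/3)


(1) = gcd((g - 8)*(g - 6)*(g - 4), (g - 8)*(g - 6)*(g - 5)) = g^2 - 14*g + 48
(2) = v - 5
(3) = s^2 - 4
(4) = p - 5
(5) = gcd((l - 1)*(l + 2/3)*(l + 5), (l - 2)*(l + 2/3)*(l + 5)) = l^2 + 17*l/3 + 10/3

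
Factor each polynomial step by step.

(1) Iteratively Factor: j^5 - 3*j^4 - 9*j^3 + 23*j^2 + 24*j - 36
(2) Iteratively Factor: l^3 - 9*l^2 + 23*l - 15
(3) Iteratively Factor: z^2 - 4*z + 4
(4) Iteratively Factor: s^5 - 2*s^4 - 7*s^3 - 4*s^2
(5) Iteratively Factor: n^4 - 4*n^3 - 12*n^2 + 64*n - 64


(1) = (j - 1)*(j^4 - 2*j^3 - 11*j^2 + 12*j + 36) = (j - 1)*(j + 2)*(j^3 - 4*j^2 - 3*j + 18) = (j - 3)*(j - 1)*(j + 2)*(j^2 - j - 6) = (j - 3)*(j - 1)*(j + 2)^2*(j - 3)
(2) = (l - 3)*(l^2 - 6*l + 5) = (l - 5)*(l - 3)*(l - 1)
(3) = (z - 2)*(z - 2)
(4) = (s)*(s^4 - 2*s^3 - 7*s^2 - 4*s) = s^2*(s^3 - 2*s^2 - 7*s - 4) = s^2*(s - 4)*(s^2 + 2*s + 1) = s^2*(s - 4)*(s + 1)*(s + 1)
(5) = (n - 2)*(n^3 - 2*n^2 - 16*n + 32) = (n - 4)*(n - 2)*(n^2 + 2*n - 8) = (n - 4)*(n - 2)^2*(n + 4)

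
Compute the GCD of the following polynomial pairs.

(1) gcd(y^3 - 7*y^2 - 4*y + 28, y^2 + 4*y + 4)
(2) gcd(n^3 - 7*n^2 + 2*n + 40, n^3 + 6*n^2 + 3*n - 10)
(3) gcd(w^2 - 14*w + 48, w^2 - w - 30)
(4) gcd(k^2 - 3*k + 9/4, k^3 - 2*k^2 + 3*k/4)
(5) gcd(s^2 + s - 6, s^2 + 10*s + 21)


(1) = gcd((y - 7)*(y - 2)*(y + 2), (y + 2)^2) = y + 2
(2) = n + 2
(3) = w - 6
(4) = gcd((k - 3/2)^2, k*(k - 3/2)*(k - 1/2)) = k - 3/2
(5) = gcd((s - 2)*(s + 3), (s + 3)*(s + 7)) = s + 3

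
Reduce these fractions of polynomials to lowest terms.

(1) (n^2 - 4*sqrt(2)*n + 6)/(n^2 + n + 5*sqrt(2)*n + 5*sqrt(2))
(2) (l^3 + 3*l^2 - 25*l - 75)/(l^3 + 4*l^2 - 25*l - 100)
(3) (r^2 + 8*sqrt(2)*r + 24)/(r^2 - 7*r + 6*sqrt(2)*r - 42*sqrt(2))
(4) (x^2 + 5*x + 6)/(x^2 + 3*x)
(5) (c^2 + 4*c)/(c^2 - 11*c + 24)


(1) = (n^2 - 4*sqrt(2)*n + 6)/(n^2 + n*(1 + 5*sqrt(2)) + 5*sqrt(2))
(2) = (l + 3)/(l + 4)
(3) = (r + 2*sqrt(2))/(r - 7)
(4) = (x + 2)/x
(5) = (c^2 + 4*c)/(c^2 - 11*c + 24)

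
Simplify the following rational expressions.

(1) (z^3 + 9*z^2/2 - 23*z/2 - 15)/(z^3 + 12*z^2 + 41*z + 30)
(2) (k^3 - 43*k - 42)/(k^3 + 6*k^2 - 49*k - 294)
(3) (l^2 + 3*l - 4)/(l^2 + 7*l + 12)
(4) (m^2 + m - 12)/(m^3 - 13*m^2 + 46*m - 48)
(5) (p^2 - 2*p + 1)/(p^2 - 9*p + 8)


(1) = (2*z - 5)/(2*z + 10)
(2) = (k + 1)/(k + 7)
(3) = (l - 1)/(l + 3)
(4) = (m + 4)/(m^2 - 10*m + 16)
(5) = (p - 1)/(p - 8)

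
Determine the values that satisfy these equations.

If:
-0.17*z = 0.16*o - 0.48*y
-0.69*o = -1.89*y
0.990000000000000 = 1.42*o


Then:
o = 0.70
y = 0.25
z = 0.06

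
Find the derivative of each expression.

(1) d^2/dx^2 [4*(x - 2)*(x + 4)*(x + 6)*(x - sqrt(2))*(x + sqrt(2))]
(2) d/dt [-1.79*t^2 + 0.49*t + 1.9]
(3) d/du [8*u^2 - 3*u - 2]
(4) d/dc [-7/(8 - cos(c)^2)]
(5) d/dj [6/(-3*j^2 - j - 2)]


(1) = 80*x^3 + 384*x^2 + 48*x - 512
(2) = 0.49 - 3.58*t
(3) = 16*u - 3
(4) = 28*sin(2*c)/(15 - cos(2*c))^2
(5) = 6*(6*j + 1)/(3*j^2 + j + 2)^2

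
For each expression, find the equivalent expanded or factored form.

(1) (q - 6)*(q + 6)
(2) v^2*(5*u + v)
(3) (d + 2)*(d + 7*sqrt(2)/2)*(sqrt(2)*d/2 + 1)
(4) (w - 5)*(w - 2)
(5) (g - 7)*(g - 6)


(1) = q^2 - 36
(2) = 5*u*v^2 + v^3
(3) = sqrt(2)*d^3/2 + sqrt(2)*d^2 + 9*d^2/2 + 7*sqrt(2)*d/2 + 9*d + 7*sqrt(2)
(4) = w^2 - 7*w + 10
(5) = g^2 - 13*g + 42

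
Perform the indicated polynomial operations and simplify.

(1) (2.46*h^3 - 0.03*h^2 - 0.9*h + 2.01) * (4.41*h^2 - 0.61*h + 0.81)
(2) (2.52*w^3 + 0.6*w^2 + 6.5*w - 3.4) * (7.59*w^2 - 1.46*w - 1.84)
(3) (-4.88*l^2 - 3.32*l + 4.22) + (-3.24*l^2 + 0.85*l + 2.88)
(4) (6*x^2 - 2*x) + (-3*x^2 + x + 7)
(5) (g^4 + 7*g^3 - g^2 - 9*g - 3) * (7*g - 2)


(1) = 10.8486*h^5 - 1.6329*h^4 - 1.9581*h^3 + 9.3888*h^2 - 1.9551*h + 1.6281
(2) = 19.1268*w^5 + 0.8748*w^4 + 43.8222*w^3 - 36.4*w^2 - 6.996*w + 6.256
(3) = -8.12*l^2 - 2.47*l + 7.1
(4) = 3*x^2 - x + 7
(5) = 7*g^5 + 47*g^4 - 21*g^3 - 61*g^2 - 3*g + 6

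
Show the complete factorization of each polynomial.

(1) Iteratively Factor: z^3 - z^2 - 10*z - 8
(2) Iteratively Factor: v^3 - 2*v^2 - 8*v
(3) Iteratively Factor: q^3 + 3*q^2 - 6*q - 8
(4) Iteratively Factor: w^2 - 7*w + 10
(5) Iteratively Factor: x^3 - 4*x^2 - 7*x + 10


(1) = (z - 4)*(z^2 + 3*z + 2) = (z - 4)*(z + 2)*(z + 1)
(2) = (v - 4)*(v^2 + 2*v) = v*(v - 4)*(v + 2)
(3) = (q - 2)*(q^2 + 5*q + 4) = (q - 2)*(q + 4)*(q + 1)
(4) = (w - 5)*(w - 2)
(5) = (x - 5)*(x^2 + x - 2) = (x - 5)*(x + 2)*(x - 1)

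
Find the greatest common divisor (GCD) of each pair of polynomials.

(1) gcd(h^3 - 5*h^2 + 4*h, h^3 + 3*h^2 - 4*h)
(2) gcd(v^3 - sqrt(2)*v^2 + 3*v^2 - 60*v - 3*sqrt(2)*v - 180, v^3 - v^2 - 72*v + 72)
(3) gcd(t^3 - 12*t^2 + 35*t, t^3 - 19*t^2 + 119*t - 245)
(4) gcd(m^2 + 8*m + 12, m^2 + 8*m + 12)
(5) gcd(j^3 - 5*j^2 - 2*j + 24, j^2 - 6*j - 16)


(1) = h^2 - h
(2) = gcd((v + 3)*(v - 6*sqrt(2))*(v + 5*sqrt(2)), (v - 1)*(v - 6*sqrt(2))*(v + 6*sqrt(2))) = v - 6*sqrt(2)
(3) = t^2 - 12*t + 35
(4) = m^2 + 8*m + 12
(5) = gcd((j - 4)*(j - 3)*(j + 2), (j - 8)*(j + 2)) = j + 2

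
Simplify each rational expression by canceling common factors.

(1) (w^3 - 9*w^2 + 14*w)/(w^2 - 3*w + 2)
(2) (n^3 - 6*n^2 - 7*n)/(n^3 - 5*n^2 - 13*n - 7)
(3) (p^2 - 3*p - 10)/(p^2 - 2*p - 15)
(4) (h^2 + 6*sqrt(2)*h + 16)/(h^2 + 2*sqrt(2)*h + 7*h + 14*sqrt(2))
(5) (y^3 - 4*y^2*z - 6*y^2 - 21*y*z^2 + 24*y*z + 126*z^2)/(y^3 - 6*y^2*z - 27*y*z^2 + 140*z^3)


(1) = (w^2 - 7*w)/(w - 1)
(2) = n/(n + 1)
(3) = (p + 2)/(p + 3)
(4) = (h + 4*sqrt(2))/(h + 7)
(5) = (y^2 + 3*y*z - 6*y - 18*z)/(y^2 + y*z - 20*z^2)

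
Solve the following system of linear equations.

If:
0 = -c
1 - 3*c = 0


Then:
No Solution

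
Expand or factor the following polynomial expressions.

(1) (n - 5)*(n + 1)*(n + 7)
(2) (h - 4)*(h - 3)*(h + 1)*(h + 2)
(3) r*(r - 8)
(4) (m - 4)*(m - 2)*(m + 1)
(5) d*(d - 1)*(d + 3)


(1) = n^3 + 3*n^2 - 33*n - 35
(2) = h^4 - 4*h^3 - 7*h^2 + 22*h + 24
(3) = r^2 - 8*r
(4) = m^3 - 5*m^2 + 2*m + 8
(5) = d^3 + 2*d^2 - 3*d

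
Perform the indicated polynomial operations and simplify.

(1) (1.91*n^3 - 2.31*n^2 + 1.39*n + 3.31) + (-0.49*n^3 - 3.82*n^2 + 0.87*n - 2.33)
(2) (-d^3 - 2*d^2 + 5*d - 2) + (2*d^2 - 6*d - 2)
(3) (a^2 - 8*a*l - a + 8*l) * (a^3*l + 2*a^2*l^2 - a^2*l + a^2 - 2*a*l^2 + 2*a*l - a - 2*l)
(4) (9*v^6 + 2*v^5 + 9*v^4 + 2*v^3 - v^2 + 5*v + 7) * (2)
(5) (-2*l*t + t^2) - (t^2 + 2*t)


(1) = 1.42*n^3 - 6.13*n^2 + 2.26*n + 0.98
(2) = -d^3 - d - 4
(3) = a^5*l - 6*a^4*l^2 - 2*a^4*l + a^4 - 16*a^3*l^3 + 12*a^3*l^2 - 5*a^3*l - 2*a^3 + 32*a^2*l^3 - 22*a^2*l^2 + 12*a^2*l + a^2 - 16*a*l^3 + 32*a*l^2 - 6*a*l - 16*l^2
(4) = 18*v^6 + 4*v^5 + 18*v^4 + 4*v^3 - 2*v^2 + 10*v + 14
(5) = -2*l*t - 2*t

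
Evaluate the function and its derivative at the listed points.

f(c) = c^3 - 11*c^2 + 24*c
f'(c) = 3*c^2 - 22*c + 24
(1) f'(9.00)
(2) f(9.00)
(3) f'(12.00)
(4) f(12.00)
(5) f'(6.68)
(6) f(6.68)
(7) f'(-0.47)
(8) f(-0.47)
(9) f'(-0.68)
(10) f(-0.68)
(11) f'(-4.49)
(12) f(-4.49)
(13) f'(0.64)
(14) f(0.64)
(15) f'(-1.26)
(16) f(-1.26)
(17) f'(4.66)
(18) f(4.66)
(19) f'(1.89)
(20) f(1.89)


(1) = 69.00
(2) = 54.00
(3) = 192.00
(4) = 432.00
(5) = 10.91
(6) = -32.45
(7) = 35.00
(8) = -13.81
(9) = 40.35
(10) = -21.72
(11) = 183.26
(12) = -420.04
(13) = 11.15
(14) = 11.12
(15) = 56.48
(16) = -49.70
(17) = -13.37
(18) = -25.84
(19) = -6.86
(20) = 12.82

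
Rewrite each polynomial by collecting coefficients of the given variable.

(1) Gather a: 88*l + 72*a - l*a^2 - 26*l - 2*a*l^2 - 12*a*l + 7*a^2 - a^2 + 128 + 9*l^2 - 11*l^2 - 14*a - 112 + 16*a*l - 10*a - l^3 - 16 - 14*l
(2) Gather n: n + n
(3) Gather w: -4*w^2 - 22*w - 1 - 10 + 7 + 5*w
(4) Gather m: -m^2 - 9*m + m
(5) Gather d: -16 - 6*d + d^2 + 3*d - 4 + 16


(1) = a^2*(6 - l) + a*(-2*l^2 + 4*l + 48) - l^3 - 2*l^2 + 48*l
(2) = 2*n
(3) = -4*w^2 - 17*w - 4
(4) = -m^2 - 8*m
(5) = d^2 - 3*d - 4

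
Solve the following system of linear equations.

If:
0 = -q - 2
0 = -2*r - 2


Then:
q = -2
r = -1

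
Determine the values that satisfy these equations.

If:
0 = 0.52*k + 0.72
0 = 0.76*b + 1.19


Then:
b = -1.57
k = -1.38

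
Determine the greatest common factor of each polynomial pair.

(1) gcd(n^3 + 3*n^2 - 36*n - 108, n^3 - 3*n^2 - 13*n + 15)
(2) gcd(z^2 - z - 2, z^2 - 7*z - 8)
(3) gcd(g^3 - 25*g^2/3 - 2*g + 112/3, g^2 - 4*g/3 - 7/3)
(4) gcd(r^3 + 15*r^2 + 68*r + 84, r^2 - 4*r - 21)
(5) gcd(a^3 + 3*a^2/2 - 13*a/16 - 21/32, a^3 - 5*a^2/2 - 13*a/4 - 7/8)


(1) = gcd((n - 6)*(n + 3)*(n + 6), (n - 5)*(n - 1)*(n + 3)) = n + 3
(2) = gcd((z - 2)*(z + 1), (z - 8)*(z + 1)) = z + 1
(3) = g - 7/3
(4) = 1
(5) = a + 1/2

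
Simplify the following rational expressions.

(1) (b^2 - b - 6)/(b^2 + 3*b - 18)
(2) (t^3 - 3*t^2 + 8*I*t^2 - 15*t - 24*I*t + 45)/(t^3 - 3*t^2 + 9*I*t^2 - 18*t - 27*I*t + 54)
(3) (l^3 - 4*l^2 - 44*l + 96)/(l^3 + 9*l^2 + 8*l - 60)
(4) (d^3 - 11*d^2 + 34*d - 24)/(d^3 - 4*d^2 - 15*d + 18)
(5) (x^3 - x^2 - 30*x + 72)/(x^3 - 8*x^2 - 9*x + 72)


(1) = (b + 2)/(b + 6)
(2) = (t + 5*I)/(t + 6*I)
(3) = (l - 8)/(l + 5)
(4) = (d - 4)/(d + 3)
(5) = (x^2 + 2*x - 24)/(x^2 - 5*x - 24)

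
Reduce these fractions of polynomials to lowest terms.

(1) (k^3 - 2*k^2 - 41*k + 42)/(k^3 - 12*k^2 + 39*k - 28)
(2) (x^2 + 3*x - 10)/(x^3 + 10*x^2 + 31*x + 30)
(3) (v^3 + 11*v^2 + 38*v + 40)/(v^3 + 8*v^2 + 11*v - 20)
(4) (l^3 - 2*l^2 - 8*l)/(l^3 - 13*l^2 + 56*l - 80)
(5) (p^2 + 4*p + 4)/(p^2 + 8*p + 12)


(1) = (k + 6)/(k - 4)
(2) = (x - 2)/(x^2 + 5*x + 6)
(3) = (v + 2)/(v - 1)
(4) = (l^2 + 2*l)/(l^2 - 9*l + 20)
(5) = (p + 2)/(p + 6)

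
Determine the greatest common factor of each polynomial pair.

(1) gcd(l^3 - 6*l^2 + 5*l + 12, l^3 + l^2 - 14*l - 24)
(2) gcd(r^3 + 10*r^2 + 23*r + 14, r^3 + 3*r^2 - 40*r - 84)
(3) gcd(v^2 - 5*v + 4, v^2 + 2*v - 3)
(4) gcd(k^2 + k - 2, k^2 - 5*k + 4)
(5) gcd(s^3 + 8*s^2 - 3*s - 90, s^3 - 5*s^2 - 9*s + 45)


(1) = gcd((l - 4)*(l - 3)*(l + 1), (l - 4)*(l + 2)*(l + 3)) = l - 4
(2) = gcd((r + 1)*(r + 2)*(r + 7), (r - 6)*(r + 2)*(r + 7)) = r^2 + 9*r + 14
(3) = v - 1
(4) = gcd((k - 1)*(k + 2), (k - 4)*(k - 1)) = k - 1
(5) = s - 3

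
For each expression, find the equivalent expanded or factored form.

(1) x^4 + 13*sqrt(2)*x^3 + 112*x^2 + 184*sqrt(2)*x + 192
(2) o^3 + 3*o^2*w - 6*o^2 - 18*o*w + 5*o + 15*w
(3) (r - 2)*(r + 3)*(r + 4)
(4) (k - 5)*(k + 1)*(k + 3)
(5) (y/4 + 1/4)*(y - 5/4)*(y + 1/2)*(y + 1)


(1) = (x + sqrt(2))*(x + 2*sqrt(2))*(x + 4*sqrt(2))*(x + 6*sqrt(2))
(2) = (o - 5)*(o - 1)*(o + 3*w)
(3) = r^3 + 5*r^2 - 2*r - 24
(4) = k^3 - k^2 - 17*k - 15
(5) = y^4/4 + 5*y^3/16 - 9*y^2/32 - y/2 - 5/32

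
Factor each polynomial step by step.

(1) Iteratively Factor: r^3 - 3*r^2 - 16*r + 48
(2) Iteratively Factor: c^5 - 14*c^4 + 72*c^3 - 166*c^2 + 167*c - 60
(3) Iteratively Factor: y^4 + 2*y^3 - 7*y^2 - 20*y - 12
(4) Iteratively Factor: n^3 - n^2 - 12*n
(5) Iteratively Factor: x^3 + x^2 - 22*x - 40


(1) = (r + 4)*(r^2 - 7*r + 12) = (r - 3)*(r + 4)*(r - 4)
(2) = (c - 5)*(c^4 - 9*c^3 + 27*c^2 - 31*c + 12) = (c - 5)*(c - 4)*(c^3 - 5*c^2 + 7*c - 3) = (c - 5)*(c - 4)*(c - 1)*(c^2 - 4*c + 3) = (c - 5)*(c - 4)*(c - 1)^2*(c - 3)
(3) = (y + 2)*(y^3 - 7*y - 6) = (y + 1)*(y + 2)*(y^2 - y - 6) = (y + 1)*(y + 2)^2*(y - 3)
(4) = (n - 4)*(n^2 + 3*n) = (n - 4)*(n + 3)*(n)
(5) = (x - 5)*(x^2 + 6*x + 8) = (x - 5)*(x + 4)*(x + 2)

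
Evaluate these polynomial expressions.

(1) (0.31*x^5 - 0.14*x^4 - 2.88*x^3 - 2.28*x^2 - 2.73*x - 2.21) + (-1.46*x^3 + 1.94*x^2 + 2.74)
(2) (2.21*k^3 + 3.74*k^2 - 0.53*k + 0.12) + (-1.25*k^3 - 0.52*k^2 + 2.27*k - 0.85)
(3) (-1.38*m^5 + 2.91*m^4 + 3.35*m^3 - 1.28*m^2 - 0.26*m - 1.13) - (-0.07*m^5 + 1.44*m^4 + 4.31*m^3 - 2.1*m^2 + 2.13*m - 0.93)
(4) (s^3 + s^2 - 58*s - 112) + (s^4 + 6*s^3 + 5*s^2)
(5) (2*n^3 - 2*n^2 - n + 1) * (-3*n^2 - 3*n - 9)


(1) = 0.31*x^5 - 0.14*x^4 - 4.34*x^3 - 0.34*x^2 - 2.73*x + 0.53
(2) = 0.96*k^3 + 3.22*k^2 + 1.74*k - 0.73
(3) = -1.31*m^5 + 1.47*m^4 - 0.96*m^3 + 0.82*m^2 - 2.39*m - 0.2
(4) = s^4 + 7*s^3 + 6*s^2 - 58*s - 112
(5) = -6*n^5 - 9*n^3 + 18*n^2 + 6*n - 9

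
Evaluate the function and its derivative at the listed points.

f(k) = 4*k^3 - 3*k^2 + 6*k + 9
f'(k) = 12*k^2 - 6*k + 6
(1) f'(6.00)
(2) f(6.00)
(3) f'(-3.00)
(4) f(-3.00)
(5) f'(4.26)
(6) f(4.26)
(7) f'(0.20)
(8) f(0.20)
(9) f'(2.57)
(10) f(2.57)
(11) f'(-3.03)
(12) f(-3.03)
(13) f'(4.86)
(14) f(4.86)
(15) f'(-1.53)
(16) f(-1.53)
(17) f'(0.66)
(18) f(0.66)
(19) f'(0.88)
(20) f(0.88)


(1) = 402.00
(2) = 801.00
(3) = 132.00
(4) = -144.00
(5) = 198.21
(6) = 289.35
(7) = 5.28
(8) = 10.11
(9) = 69.84
(10) = 72.50
(11) = 134.35
(12) = -148.00
(13) = 260.28
(14) = 426.47
(15) = 43.27
(16) = -21.53
(17) = 7.27
(18) = 12.80
(19) = 10.01
(20) = 14.68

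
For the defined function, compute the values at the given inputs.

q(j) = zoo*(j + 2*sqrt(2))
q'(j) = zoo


q(j) = zoo*(j + 2*sqrt(2))
q'(j) = zoo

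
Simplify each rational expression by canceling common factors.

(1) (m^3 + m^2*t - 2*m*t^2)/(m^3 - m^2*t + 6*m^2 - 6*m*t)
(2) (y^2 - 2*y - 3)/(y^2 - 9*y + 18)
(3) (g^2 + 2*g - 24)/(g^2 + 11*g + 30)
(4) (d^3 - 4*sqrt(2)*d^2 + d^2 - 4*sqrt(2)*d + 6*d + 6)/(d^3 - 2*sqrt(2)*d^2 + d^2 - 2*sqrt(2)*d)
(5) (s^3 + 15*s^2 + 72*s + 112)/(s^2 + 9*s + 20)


(1) = (m + 2*t)/(m + 6)
(2) = (y + 1)/(y - 6)
(3) = (g - 4)/(g + 5)
(4) = (d^2 - 4*sqrt(2)*d + 6)/(d^2 - 2*sqrt(2)*d)
(5) = (s^2 + 11*s + 28)/(s + 5)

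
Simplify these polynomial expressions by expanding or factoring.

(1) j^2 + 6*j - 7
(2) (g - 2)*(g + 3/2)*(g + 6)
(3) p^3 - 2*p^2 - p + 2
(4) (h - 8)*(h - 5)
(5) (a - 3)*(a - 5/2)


(1) = (j - 1)*(j + 7)
(2) = g^3 + 11*g^2/2 - 6*g - 18
(3) = (p - 2)*(p - 1)*(p + 1)
(4) = h^2 - 13*h + 40
(5) = a^2 - 11*a/2 + 15/2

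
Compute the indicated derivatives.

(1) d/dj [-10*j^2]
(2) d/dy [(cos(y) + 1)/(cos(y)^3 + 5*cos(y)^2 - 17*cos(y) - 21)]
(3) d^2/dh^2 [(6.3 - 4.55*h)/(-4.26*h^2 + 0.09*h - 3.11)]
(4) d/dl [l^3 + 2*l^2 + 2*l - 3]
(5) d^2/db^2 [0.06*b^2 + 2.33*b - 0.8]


(1) = -20*j
(2) = 2*(cos(y) + 2)*sin(y)/((cos(y) - 3)^2*(cos(y) + 7)^2)
(3) = ((54.495 - 116.298*h)*(4.26*h^2 - 0.09*h + 3.11) + (4.55*h - 6.3)*(8.52*h - 0.09)*(17.04*h - 0.18))/(4.26*h^2 - 0.09*h + 3.11)^3
(4) = 3*l^2 + 4*l + 2
(5) = 0.120000000000000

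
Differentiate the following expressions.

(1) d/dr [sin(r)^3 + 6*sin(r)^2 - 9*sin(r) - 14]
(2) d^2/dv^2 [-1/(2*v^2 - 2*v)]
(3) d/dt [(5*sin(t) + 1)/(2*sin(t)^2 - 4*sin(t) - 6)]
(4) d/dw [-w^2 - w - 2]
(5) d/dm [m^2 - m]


(1) = 3*(sin(r)^2 + 4*sin(r) - 3)*cos(r)
(2) = (v*(v - 1) - (2*v - 1)^2)/(v^3*(v - 1)^3)
(3) = (-2*sin(t) + 5*cos(t)^2 - 18)*cos(t)/(2*(sin(t) - 3)^2*(sin(t) + 1)^2)
(4) = -2*w - 1
(5) = 2*m - 1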